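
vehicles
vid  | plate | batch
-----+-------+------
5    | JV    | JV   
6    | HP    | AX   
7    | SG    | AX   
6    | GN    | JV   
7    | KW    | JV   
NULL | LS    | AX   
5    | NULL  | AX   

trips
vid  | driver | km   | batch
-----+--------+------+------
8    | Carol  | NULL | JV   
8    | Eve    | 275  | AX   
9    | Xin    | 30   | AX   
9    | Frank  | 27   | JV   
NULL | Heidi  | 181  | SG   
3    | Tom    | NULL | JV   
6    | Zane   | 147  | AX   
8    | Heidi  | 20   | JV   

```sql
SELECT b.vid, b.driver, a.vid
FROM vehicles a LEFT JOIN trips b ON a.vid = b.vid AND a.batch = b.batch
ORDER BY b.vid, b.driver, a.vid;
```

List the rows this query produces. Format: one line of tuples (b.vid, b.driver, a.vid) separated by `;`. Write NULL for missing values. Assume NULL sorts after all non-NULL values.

(6, Zane, 6); (NULL, NULL, 5); (NULL, NULL, 5); (NULL, NULL, 6); (NULL, NULL, 7); (NULL, NULL, 7); (NULL, NULL, NULL)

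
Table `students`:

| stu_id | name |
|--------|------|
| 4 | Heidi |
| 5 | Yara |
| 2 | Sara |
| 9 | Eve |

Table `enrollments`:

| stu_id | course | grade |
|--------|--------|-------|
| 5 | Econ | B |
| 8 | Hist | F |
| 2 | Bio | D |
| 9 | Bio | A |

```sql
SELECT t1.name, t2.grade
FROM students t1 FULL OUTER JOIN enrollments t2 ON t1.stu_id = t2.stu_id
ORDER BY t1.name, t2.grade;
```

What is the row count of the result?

FULL OUTER JOIN keeps every row from both sides; unmatched rows get NULL for the other side's columns.
Matching on t1.stu_id = t2.stu_id.
Matched pairs: 3; unmatched t1 rows kept: 1; unmatched t2 rows kept: 1.
Total: 3 matched + 2 padded = 5 rows.

5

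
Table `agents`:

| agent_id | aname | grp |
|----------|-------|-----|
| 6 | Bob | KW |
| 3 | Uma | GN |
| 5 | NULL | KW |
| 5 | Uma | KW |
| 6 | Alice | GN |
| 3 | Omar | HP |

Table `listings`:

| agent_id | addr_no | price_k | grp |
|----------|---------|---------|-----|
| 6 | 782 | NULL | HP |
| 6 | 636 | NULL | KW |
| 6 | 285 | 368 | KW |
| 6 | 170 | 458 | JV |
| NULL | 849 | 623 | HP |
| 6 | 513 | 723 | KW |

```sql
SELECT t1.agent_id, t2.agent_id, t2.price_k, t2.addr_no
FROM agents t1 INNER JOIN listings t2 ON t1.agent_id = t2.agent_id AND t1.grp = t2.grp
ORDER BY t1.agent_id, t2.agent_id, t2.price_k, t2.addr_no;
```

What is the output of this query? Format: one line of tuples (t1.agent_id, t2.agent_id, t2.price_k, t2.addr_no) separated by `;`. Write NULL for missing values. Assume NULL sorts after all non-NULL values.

(6, 6, 368, 285); (6, 6, 723, 513); (6, 6, NULL, 636)

INNER JOIN keeps only pairs where the ON condition holds.
Matching on t1.agent_id = t2.agent_id AND t1.grp = t2.grp. A NULL in a compared column never satisfies the condition.
Matched pairs: 3.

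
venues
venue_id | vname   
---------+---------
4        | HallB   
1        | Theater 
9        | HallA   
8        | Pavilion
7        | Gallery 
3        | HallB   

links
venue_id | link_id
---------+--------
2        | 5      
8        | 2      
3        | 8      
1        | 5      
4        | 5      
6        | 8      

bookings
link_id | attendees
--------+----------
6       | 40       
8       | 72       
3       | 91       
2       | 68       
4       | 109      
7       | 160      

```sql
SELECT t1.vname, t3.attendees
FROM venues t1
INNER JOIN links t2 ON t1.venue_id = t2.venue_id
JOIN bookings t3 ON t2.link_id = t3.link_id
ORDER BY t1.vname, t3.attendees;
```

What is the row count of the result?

2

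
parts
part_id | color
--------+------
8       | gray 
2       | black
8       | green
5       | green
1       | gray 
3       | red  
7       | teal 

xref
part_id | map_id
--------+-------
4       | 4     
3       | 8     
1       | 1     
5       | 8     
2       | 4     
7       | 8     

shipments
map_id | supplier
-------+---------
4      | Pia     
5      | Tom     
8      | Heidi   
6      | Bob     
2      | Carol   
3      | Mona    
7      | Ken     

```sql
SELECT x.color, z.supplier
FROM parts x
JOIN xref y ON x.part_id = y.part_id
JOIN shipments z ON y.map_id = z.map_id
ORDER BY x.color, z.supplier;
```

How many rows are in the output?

4

Joins associate left-to-right: parts INNER JOIN xref on part_id gives 5 intermediate row(s).
Then INNER JOIN `shipments z` on map_id: keep only rows whose y.map_id appears in z.
Result: 4 row(s).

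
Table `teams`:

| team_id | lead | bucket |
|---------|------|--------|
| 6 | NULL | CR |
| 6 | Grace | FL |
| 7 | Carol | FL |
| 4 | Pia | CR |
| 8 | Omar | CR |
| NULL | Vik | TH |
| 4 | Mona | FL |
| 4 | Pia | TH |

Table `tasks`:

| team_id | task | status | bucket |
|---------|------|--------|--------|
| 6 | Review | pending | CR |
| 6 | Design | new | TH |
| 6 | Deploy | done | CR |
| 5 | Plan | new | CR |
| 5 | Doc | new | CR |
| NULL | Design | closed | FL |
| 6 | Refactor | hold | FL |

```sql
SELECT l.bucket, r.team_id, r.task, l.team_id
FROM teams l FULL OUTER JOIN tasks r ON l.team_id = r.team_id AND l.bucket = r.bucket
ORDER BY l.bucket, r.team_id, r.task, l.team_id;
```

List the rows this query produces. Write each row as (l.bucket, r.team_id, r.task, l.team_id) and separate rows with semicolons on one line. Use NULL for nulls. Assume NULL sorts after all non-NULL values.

FULL OUTER JOIN keeps every row from both sides; unmatched rows get NULL for the other side's columns.
Matching on l.team_id = r.team_id AND l.bucket = r.bucket. A NULL in a compared column never satisfies the condition.
Matched pairs: 3; unmatched l rows kept: 6; unmatched r rows kept: 4.

(CR, 6, Deploy, 6); (CR, 6, Review, 6); (CR, NULL, NULL, 4); (CR, NULL, NULL, 8); (FL, 6, Refactor, 6); (FL, NULL, NULL, 4); (FL, NULL, NULL, 7); (TH, NULL, NULL, 4); (TH, NULL, NULL, NULL); (NULL, 5, Doc, NULL); (NULL, 5, Plan, NULL); (NULL, 6, Design, NULL); (NULL, NULL, Design, NULL)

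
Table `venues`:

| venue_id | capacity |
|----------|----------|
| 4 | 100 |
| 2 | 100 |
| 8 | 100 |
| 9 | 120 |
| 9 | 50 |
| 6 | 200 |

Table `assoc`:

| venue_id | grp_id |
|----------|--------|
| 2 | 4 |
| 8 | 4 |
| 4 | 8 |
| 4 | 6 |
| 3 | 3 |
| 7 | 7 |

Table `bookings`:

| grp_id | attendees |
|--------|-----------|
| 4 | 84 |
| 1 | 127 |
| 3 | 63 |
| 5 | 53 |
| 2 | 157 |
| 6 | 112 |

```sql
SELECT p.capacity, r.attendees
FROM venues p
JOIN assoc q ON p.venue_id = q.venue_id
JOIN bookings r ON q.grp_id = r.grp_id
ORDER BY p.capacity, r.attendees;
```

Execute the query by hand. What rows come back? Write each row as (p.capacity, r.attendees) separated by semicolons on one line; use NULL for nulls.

Step 1 — p INNER JOIN q on venue_id → 4 row(s).
Then INNER JOIN `bookings r` on grp_id: keep only rows whose q.grp_id appears in r.

(100, 84); (100, 84); (100, 112)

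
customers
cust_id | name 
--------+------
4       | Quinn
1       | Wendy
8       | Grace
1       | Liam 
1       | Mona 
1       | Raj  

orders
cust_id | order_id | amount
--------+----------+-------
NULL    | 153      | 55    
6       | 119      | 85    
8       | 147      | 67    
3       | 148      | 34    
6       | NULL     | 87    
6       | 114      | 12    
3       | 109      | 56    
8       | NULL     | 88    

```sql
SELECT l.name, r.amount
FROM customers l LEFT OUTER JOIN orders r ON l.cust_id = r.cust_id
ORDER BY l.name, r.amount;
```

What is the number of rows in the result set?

LEFT JOIN keeps every row from `customers`; unmatched rows get NULL for `orders`'s columns.
Matching on l.cust_id = r.cust_id. A NULL in a compared column never satisfies the condition.
Matched pairs: 2; unmatched l rows kept: 5.
Total: 2 matched + 5 padded = 7 rows.

7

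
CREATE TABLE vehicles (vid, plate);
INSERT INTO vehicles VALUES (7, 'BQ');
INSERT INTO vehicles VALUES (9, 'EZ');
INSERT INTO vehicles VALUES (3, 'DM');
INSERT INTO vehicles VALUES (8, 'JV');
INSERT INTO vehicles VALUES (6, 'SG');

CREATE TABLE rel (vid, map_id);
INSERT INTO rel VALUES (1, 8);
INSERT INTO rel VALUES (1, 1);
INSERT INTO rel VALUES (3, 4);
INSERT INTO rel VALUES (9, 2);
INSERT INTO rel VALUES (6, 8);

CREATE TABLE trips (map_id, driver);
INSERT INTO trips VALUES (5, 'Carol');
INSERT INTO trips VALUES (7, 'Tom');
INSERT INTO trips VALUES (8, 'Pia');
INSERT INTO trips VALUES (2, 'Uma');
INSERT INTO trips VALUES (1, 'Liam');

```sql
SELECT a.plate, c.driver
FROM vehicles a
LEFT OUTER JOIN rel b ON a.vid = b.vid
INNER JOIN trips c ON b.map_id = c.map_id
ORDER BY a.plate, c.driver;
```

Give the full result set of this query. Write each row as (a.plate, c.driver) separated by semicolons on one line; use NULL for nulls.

(EZ, Uma); (SG, Pia)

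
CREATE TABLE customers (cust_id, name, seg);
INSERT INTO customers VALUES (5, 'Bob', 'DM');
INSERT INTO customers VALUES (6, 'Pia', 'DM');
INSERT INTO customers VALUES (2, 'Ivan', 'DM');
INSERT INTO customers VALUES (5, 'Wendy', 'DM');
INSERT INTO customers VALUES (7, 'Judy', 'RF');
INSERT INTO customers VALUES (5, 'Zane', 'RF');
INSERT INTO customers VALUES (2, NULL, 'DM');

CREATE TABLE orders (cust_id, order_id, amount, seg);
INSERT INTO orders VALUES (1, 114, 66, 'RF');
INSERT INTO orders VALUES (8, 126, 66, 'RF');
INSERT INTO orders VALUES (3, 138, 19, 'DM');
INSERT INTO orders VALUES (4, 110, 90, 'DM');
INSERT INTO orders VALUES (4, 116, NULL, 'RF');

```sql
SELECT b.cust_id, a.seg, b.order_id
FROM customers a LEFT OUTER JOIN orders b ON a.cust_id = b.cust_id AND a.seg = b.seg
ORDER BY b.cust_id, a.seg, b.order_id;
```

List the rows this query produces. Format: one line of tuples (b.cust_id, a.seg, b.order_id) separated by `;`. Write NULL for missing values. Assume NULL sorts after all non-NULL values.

LEFT JOIN keeps every row from `customers`; unmatched rows get NULL for `orders`'s columns.
Matching on a.cust_id = b.cust_id AND a.seg = b.seg.
- a[0] cust_id=5, seg=DM → no match; kept with NULLs on the b side.
- a[1] cust_id=6, seg=DM → no match; kept with NULLs on the b side.
- a[2] cust_id=2, seg=DM → no match; kept with NULLs on the b side.
- a[3] cust_id=5, seg=DM → no match; kept with NULLs on the b side.
- a[4] cust_id=7, seg=RF → no match; kept with NULLs on the b side.
- a[5] cust_id=5, seg=RF → no match; kept with NULLs on the b side.
- a[6] cust_id=2, seg=DM → no match; kept with NULLs on the b side.
After projecting and ordering:
b.cust_id | a.seg | b.order_id
NULL | DM | NULL
NULL | DM | NULL
NULL | DM | NULL
NULL | DM | NULL
NULL | DM | NULL
NULL | RF | NULL
NULL | RF | NULL

(NULL, DM, NULL); (NULL, DM, NULL); (NULL, DM, NULL); (NULL, DM, NULL); (NULL, DM, NULL); (NULL, RF, NULL); (NULL, RF, NULL)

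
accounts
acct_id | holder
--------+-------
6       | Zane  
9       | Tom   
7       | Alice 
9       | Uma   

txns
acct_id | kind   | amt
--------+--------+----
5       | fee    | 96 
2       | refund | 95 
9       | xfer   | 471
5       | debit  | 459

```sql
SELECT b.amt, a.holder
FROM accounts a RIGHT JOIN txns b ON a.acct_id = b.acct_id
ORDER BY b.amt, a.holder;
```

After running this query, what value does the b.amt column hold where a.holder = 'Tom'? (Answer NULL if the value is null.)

471

RIGHT JOIN keeps every row from `txns`; unmatched rows get NULL for `accounts`'s columns.
Matching on a.acct_id = b.acct_id.
- a[0] acct_id=6 → no match.
- a[1] acct_id=9 → 1 match(es) in b → 1 row(s).
- a[2] acct_id=7 → no match.
- a[3] acct_id=9 → 1 match(es) in b → 1 row(s).
- 3 row(s) from b found no a partner → padded with NULL.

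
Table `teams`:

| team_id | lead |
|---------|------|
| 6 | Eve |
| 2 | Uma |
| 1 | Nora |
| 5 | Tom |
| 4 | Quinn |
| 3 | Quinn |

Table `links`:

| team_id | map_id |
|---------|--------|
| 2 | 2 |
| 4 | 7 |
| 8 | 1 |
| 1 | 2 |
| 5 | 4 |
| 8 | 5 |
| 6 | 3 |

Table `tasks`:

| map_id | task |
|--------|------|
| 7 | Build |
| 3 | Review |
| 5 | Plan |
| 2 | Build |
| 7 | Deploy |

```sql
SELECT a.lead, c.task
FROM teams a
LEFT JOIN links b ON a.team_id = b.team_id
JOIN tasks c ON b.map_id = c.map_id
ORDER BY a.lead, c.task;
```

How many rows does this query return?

5

Evaluate left to right. First `teams a LEFT JOIN links b` on team_id: 6 row(s).
Then INNER JOIN `tasks c` on map_id: keep only rows whose b.map_id appears in c.
Result: 5 row(s).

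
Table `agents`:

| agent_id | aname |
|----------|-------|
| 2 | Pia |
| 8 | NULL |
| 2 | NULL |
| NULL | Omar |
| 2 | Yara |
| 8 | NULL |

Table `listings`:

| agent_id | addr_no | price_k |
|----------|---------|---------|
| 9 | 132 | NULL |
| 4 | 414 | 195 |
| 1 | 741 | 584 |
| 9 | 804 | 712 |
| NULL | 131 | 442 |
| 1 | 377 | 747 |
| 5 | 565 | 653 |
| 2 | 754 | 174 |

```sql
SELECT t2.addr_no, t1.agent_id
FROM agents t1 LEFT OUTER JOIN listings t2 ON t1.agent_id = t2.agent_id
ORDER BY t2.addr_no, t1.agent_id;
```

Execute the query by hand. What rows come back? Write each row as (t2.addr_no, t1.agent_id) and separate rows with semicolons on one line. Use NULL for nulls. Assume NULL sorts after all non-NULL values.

(754, 2); (754, 2); (754, 2); (NULL, 8); (NULL, 8); (NULL, NULL)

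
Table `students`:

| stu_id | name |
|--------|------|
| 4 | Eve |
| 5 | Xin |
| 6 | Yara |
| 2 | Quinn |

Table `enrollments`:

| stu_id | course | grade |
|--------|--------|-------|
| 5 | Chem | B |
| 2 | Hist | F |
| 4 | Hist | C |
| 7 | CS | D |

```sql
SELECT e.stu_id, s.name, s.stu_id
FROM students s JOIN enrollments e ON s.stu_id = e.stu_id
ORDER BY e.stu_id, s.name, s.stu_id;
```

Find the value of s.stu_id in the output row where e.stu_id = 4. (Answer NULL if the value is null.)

INNER JOIN keeps only pairs where the ON condition holds.
Matching on s.stu_id = e.stu_id.
- stu_id=4: 1 matching e row(s), so 1 row(s) emitted.
- stu_id=5: 1 matching e row(s), so 1 row(s) emitted.
- stu_id=6: no matching e row, dropped.
- stu_id=2: 1 matching e row(s), so 1 row(s) emitted.

4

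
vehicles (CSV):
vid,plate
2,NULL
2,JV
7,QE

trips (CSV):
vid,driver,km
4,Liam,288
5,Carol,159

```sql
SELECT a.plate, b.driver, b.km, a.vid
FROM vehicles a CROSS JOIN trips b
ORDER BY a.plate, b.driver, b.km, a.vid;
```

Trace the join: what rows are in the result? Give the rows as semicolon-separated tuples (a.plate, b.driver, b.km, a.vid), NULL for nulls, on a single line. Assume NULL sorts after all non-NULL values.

CROSS JOIN pairs every row of `vehicles` with every row of `trips`: 3 × 2 = 6 rows.
After projecting and ordering:
a.plate | b.driver | b.km | a.vid
JV | Carol | 159 | 2
JV | Liam | 288 | 2
QE | Carol | 159 | 7
QE | Liam | 288 | 7
NULL | Carol | 159 | 2
NULL | Liam | 288 | 2

(JV, Carol, 159, 2); (JV, Liam, 288, 2); (QE, Carol, 159, 7); (QE, Liam, 288, 7); (NULL, Carol, 159, 2); (NULL, Liam, 288, 2)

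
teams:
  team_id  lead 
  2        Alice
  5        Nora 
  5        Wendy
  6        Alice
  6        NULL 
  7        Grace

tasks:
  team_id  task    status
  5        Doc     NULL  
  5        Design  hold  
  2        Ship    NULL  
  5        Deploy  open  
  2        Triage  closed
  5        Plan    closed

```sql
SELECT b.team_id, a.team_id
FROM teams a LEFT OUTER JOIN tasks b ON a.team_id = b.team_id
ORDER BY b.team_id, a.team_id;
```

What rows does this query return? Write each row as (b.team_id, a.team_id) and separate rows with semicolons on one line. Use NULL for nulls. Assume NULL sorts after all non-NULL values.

(2, 2); (2, 2); (5, 5); (5, 5); (5, 5); (5, 5); (5, 5); (5, 5); (5, 5); (5, 5); (NULL, 6); (NULL, 6); (NULL, 7)

LEFT JOIN keeps every row from `teams`; unmatched rows get NULL for `tasks`'s columns.
Matching on a.team_id = b.team_id.
Matched pairs: 10; unmatched a rows kept: 3.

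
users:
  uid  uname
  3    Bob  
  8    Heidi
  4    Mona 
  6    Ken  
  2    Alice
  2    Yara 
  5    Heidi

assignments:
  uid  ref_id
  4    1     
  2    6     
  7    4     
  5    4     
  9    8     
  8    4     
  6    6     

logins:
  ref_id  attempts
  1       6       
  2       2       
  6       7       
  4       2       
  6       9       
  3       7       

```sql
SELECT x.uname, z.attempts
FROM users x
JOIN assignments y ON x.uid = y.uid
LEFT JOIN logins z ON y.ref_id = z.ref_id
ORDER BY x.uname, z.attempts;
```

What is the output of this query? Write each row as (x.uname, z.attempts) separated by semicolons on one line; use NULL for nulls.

(Alice, 7); (Alice, 9); (Heidi, 2); (Heidi, 2); (Ken, 7); (Ken, 9); (Mona, 6); (Yara, 7); (Yara, 9)

Step 1 — x INNER JOIN y on uid → 6 row(s).
Then LEFT JOIN `logins z` on ref_id: each of those 6 rows is kept; rows whose y.ref_id has no match in z get NULL for z's columns.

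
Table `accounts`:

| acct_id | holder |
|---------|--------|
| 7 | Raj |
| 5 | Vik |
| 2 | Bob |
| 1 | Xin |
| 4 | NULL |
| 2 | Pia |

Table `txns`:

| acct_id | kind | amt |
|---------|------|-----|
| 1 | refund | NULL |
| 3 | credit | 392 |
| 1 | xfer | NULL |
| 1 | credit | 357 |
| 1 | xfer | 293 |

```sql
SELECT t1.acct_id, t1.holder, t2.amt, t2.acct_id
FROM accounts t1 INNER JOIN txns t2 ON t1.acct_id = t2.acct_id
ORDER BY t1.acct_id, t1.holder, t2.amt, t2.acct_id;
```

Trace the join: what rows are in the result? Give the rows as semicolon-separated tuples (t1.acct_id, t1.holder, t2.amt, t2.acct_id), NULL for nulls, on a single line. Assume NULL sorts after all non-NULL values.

(1, Xin, 293, 1); (1, Xin, 357, 1); (1, Xin, NULL, 1); (1, Xin, NULL, 1)

INNER JOIN keeps only pairs where the ON condition holds.
Matching on t1.acct_id = t2.acct_id.
- t1[0] acct_id=7 → no match; dropped.
- t1[1] acct_id=5 → no match; dropped.
- t1[2] acct_id=2 → no match; dropped.
- t1[3] acct_id=1 → 4 match(es) in t2 → 4 row(s).
- t1[4] acct_id=4 → no match; dropped.
- t1[5] acct_id=2 → no match; dropped.
After projecting and ordering:
t1.acct_id | t1.holder | t2.amt | t2.acct_id
1 | Xin | 293 | 1
1 | Xin | 357 | 1
1 | Xin | NULL | 1
1 | Xin | NULL | 1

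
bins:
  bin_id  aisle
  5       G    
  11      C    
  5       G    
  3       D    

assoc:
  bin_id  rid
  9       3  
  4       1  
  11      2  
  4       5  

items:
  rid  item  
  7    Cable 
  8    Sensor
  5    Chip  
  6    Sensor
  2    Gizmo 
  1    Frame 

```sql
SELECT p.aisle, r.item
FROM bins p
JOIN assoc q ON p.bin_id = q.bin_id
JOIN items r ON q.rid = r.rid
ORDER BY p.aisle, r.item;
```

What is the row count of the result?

Step 1 — p INNER JOIN q on bin_id → 1 row(s).
Then INNER JOIN `items r` on rid: keep only rows whose q.rid appears in r.
Result: 1 row(s).

1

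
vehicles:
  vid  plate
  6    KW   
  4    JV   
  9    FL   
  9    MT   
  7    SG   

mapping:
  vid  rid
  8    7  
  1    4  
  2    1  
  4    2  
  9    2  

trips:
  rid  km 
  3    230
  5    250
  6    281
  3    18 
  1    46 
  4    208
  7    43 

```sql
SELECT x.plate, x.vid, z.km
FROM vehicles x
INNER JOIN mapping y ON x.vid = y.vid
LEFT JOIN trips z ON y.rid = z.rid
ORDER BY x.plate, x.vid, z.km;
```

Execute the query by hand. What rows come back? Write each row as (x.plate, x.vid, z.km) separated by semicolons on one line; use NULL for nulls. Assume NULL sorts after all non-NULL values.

Joins associate left-to-right: vehicles INNER JOIN mapping on vid gives 3 intermediate row(s).
Then LEFT JOIN `trips z` on rid: each of those 3 rows is kept; rows whose y.rid has no match in z get NULL for z's columns.

(FL, 9, NULL); (JV, 4, NULL); (MT, 9, NULL)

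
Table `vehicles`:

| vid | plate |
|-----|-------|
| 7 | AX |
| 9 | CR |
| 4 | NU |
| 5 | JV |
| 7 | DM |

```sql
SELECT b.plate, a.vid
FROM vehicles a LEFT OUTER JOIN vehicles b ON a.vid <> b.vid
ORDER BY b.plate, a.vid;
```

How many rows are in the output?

LEFT JOIN keeps every row from `vehicles a`; unmatched rows get NULL for `vehicles b`'s columns.
Matching on a.vid <> b.vid.
- a row (vid=7): matches 3 b row(s) → 3 output row(s).
- a row (vid=9): matches 4 b row(s) → 4 output row(s).
- a row (vid=4): matches 4 b row(s) → 4 output row(s).
- a row (vid=5): matches 4 b row(s) → 4 output row(s).
- a row (vid=7): matches 3 b row(s) → 3 output row(s).
Total: 18 rows.

18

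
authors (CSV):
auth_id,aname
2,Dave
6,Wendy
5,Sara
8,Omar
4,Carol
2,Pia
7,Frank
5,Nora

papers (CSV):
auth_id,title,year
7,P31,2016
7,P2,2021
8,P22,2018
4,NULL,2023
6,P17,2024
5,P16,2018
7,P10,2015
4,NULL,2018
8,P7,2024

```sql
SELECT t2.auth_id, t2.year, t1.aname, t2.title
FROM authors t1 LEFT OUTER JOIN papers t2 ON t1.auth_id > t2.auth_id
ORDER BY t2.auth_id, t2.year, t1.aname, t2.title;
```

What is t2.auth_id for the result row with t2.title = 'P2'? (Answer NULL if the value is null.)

LEFT JOIN keeps every row from `authors`; unmatched rows get NULL for `papers`'s columns.
Matching on t1.auth_id > t2.auth_id.
- t1[0] auth_id=2 → no match; kept with NULLs on the t2 side.
- t1[1] auth_id=6 → 3 match(es) in t2 → 3 row(s).
- t1[2] auth_id=5 → 2 match(es) in t2 → 2 row(s).
- t1[3] auth_id=8 → 7 match(es) in t2 → 7 row(s).
- t1[4] auth_id=4 → no match; kept with NULLs on the t2 side.
- t1[5] auth_id=2 → no match; kept with NULLs on the t2 side.
- t1[6] auth_id=7 → 4 match(es) in t2 → 4 row(s).
- t1[7] auth_id=5 → 2 match(es) in t2 → 2 row(s).

7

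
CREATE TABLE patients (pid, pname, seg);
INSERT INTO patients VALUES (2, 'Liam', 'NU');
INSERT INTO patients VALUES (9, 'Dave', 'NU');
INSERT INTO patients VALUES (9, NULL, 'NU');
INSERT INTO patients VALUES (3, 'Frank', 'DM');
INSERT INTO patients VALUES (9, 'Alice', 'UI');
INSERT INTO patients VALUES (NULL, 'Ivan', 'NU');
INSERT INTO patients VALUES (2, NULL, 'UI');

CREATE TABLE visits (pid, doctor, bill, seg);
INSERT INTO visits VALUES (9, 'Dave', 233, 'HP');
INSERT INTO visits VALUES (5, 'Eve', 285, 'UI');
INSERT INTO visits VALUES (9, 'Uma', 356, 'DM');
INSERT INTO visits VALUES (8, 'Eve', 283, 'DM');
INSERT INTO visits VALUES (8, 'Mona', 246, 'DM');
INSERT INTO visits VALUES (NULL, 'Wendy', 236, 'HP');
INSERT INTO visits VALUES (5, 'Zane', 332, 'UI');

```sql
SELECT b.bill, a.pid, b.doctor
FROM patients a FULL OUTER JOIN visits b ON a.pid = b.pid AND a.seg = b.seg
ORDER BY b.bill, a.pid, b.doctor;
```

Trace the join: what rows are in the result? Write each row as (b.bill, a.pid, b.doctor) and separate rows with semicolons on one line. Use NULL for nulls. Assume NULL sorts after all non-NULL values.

FULL OUTER JOIN keeps every row from both sides; unmatched rows get NULL for the other side's columns.
Matching on a.pid = b.pid AND a.seg = b.seg. A NULL in a compared column never satisfies the condition.
- pid=2, seg=NU: no b row matches, row kept with b columns NULL.
- pid=9, seg=NU: no b row matches, row kept with b columns NULL.
- pid=9, seg=NU: no b row matches, row kept with b columns NULL.
- pid=3, seg=DM: no b row matches, row kept with b columns NULL.
- pid=9, seg=UI: no b row matches, row kept with b columns NULL.
- pid=NULL, seg=NU: no b row matches, row kept with b columns NULL.
- pid=2, seg=UI: no b row matches, row kept with b columns NULL.
- 7 row(s) from b found no a partner → padded with NULL.

(233, NULL, Dave); (236, NULL, Wendy); (246, NULL, Mona); (283, NULL, Eve); (285, NULL, Eve); (332, NULL, Zane); (356, NULL, Uma); (NULL, 2, NULL); (NULL, 2, NULL); (NULL, 3, NULL); (NULL, 9, NULL); (NULL, 9, NULL); (NULL, 9, NULL); (NULL, NULL, NULL)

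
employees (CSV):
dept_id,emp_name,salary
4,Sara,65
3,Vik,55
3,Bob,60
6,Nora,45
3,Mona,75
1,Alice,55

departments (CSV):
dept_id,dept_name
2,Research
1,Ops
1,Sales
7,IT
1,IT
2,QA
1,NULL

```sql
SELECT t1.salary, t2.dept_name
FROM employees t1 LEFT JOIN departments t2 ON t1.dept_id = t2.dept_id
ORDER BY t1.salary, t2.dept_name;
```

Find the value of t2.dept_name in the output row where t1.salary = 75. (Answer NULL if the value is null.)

NULL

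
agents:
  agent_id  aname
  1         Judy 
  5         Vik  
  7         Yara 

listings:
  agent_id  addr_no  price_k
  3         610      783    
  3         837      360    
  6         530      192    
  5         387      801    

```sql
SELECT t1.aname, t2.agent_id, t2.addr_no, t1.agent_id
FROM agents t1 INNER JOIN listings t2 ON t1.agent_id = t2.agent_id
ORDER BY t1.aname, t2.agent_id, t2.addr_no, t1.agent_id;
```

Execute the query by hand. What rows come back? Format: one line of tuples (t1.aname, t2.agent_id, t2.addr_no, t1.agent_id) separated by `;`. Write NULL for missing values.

(Vik, 5, 387, 5)

INNER JOIN keeps only pairs where the ON condition holds.
Matching on t1.agent_id = t2.agent_id.
Matched pairs: 1.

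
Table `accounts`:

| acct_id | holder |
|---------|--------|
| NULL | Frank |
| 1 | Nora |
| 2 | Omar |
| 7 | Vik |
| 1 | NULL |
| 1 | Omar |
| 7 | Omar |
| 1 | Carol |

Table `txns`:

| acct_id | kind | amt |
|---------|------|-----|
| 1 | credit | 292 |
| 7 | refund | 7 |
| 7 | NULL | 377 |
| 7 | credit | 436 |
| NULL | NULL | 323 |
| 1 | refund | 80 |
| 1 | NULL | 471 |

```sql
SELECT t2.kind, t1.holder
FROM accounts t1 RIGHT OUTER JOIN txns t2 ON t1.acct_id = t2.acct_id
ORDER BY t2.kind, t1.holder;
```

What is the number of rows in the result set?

19

RIGHT JOIN keeps every row from `txns`; unmatched rows get NULL for `accounts`'s columns.
Matching on t1.acct_id = t2.acct_id. A NULL in a compared column never satisfies the condition.
- t1[0] acct_id=NULL → no match.
- t1[1] acct_id=1 → 3 match(es) in t2 → 3 row(s).
- t1[2] acct_id=2 → no match.
- t1[3] acct_id=7 → 3 match(es) in t2 → 3 row(s).
- t1[4] acct_id=1 → 3 match(es) in t2 → 3 row(s).
- t1[5] acct_id=1 → 3 match(es) in t2 → 3 row(s).
- t1[6] acct_id=7 → 3 match(es) in t2 → 3 row(s).
- t1[7] acct_id=1 → 3 match(es) in t2 → 3 row(s).
- plus 1 unmatched t2 row(s), each kept with NULL t1 columns.
Total: 18 matched + 1 padded = 19 rows.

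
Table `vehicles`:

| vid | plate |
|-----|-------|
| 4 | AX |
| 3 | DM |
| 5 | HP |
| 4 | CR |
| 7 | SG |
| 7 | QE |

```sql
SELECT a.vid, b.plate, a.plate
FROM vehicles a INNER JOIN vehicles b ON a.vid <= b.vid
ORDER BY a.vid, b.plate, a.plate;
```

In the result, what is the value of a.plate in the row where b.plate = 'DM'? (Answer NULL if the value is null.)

DM

INNER JOIN keeps only pairs where the ON condition holds.
Matching on a.vid <= b.vid.
Matched pairs: 23.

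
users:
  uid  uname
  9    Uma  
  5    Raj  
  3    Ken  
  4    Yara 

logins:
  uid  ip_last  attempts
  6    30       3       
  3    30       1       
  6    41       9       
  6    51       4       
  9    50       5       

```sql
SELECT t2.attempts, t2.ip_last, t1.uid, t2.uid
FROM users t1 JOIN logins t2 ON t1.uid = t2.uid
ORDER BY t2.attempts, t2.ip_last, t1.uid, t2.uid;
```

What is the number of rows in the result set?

INNER JOIN keeps only pairs where the ON condition holds.
Matching on t1.uid = t2.uid.
- t1 (uid=9) pairs with 1 row(s) of t2.
- t1 (uid=5) has no partner → excluded.
- t1 (uid=3) pairs with 1 row(s) of t2.
- t1 (uid=4) has no partner → excluded.
Total: 2 rows.

2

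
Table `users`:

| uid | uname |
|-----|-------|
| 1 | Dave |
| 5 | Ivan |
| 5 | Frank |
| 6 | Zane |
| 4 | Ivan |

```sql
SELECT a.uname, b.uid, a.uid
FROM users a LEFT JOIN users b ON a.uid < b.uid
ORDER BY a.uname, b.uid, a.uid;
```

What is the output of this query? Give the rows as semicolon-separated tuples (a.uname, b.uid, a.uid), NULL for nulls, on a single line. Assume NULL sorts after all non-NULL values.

LEFT JOIN keeps every row from `users a`; unmatched rows get NULL for `users b`'s columns.
Matching on a.uid < b.uid.
- a (uid=1) pairs with 4 row(s) of b.
- a (uid=5) pairs with 1 row(s) of b.
- a (uid=5) pairs with 1 row(s) of b.
- a (uid=6) has no partner → padded with NULL.
- a (uid=4) pairs with 3 row(s) of b.
After projecting and ordering:
a.uname | b.uid | a.uid
Dave | 4 | 1
Dave | 5 | 1
Dave | 5 | 1
Dave | 6 | 1
Frank | 6 | 5
Ivan | 5 | 4
Ivan | 5 | 4
Ivan | 6 | 4
Ivan | 6 | 5
Zane | NULL | 6

(Dave, 4, 1); (Dave, 5, 1); (Dave, 5, 1); (Dave, 6, 1); (Frank, 6, 5); (Ivan, 5, 4); (Ivan, 5, 4); (Ivan, 6, 4); (Ivan, 6, 5); (Zane, NULL, 6)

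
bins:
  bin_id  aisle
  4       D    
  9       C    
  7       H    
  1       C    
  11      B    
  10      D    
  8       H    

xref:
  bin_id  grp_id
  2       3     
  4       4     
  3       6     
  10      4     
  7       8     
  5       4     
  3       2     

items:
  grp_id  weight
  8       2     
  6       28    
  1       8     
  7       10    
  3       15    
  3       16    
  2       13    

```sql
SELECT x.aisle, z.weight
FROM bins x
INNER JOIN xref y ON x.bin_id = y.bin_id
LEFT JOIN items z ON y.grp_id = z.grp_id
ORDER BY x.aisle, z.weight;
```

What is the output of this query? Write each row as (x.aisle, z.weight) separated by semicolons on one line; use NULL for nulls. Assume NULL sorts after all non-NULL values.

(D, NULL); (D, NULL); (H, 2)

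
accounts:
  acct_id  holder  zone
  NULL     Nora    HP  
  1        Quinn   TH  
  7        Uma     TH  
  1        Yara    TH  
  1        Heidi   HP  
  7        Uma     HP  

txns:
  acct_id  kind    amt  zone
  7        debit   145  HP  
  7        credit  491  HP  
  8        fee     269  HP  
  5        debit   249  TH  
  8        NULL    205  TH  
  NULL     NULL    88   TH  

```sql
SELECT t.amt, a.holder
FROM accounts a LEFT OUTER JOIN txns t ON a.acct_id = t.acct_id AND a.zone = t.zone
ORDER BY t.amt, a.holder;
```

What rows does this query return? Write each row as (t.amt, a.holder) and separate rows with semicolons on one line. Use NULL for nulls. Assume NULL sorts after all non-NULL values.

(145, Uma); (491, Uma); (NULL, Heidi); (NULL, Nora); (NULL, Quinn); (NULL, Uma); (NULL, Yara)

LEFT JOIN keeps every row from `accounts`; unmatched rows get NULL for `txns`'s columns.
Matching on a.acct_id = t.acct_id AND a.zone = t.zone. A NULL in a compared column never satisfies the condition.
- a (acct_id=NULL, zone=HP) has no partner → padded with NULL.
- a (acct_id=1, zone=TH) has no partner → padded with NULL.
- a (acct_id=7, zone=TH) has no partner → padded with NULL.
- a (acct_id=1, zone=TH) has no partner → padded with NULL.
- a (acct_id=1, zone=HP) has no partner → padded with NULL.
- a (acct_id=7, zone=HP) pairs with 2 row(s) of t.
After projecting and ordering:
t.amt | a.holder
145 | Uma
491 | Uma
NULL | Heidi
NULL | Nora
NULL | Quinn
NULL | Uma
NULL | Yara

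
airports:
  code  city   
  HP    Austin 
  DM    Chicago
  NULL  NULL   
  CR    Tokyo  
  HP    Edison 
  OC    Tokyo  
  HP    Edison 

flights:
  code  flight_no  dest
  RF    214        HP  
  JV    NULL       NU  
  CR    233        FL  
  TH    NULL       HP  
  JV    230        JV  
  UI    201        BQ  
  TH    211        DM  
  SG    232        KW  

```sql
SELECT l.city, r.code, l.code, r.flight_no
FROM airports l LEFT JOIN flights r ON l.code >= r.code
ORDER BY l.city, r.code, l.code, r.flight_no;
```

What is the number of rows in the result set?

LEFT JOIN keeps every row from `airports`; unmatched rows get NULL for `flights`'s columns.
Matching on l.code >= r.code. A NULL in a compared column never satisfies the condition.
Matched pairs: 8; unmatched l rows kept: 1.
Total: 8 matched + 1 padded = 9 rows.

9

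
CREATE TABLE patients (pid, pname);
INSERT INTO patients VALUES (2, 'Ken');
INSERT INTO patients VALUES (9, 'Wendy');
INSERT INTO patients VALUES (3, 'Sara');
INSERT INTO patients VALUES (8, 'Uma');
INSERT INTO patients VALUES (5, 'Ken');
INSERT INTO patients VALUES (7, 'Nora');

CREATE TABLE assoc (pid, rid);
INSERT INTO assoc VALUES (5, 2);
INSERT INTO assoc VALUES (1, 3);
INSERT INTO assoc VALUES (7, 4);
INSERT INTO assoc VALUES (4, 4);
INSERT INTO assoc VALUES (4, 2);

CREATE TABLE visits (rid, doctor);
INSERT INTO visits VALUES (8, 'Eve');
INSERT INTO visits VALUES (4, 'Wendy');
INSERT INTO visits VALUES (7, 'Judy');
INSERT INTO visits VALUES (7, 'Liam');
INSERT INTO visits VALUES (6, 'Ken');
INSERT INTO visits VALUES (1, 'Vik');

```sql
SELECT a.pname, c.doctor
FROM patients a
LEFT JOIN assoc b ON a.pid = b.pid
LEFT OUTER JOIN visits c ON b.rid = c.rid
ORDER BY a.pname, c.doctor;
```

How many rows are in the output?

Joins associate left-to-right: patients LEFT JOIN assoc on pid gives 6 intermediate row(s).
Then LEFT JOIN `visits c` on rid: each of those 6 rows is kept; rows whose b.rid has no match in c get NULL for c's columns.
Result: 6 row(s).

6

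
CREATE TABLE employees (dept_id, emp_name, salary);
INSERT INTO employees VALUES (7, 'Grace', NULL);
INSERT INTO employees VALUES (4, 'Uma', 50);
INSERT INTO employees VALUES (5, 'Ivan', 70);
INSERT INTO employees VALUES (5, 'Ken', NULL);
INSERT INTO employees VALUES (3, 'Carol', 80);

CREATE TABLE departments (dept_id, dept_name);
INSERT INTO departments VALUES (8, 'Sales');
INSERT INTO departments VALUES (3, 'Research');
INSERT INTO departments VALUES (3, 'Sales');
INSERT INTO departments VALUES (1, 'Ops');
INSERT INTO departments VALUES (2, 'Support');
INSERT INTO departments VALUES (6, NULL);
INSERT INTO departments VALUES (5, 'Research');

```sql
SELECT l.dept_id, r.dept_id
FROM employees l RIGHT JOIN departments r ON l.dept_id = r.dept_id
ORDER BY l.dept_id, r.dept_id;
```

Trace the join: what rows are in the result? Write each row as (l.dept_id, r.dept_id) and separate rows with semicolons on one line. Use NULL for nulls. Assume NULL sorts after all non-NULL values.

RIGHT JOIN keeps every row from `departments`; unmatched rows get NULL for `employees`'s columns.
Matching on l.dept_id = r.dept_id.
- dept_id=7: no matching r row.
- dept_id=4: no matching r row.
- dept_id=5: 1 matching r row(s), so 1 row(s) emitted.
- dept_id=5: 1 matching r row(s), so 1 row(s) emitted.
- dept_id=3: 2 matching r row(s), so 2 row(s) emitted.
- plus 4 unmatched r row(s), each kept with NULL l columns.
After projecting and ordering:
l.dept_id | r.dept_id
3 | 3
3 | 3
5 | 5
5 | 5
NULL | 1
NULL | 2
NULL | 6
NULL | 8

(3, 3); (3, 3); (5, 5); (5, 5); (NULL, 1); (NULL, 2); (NULL, 6); (NULL, 8)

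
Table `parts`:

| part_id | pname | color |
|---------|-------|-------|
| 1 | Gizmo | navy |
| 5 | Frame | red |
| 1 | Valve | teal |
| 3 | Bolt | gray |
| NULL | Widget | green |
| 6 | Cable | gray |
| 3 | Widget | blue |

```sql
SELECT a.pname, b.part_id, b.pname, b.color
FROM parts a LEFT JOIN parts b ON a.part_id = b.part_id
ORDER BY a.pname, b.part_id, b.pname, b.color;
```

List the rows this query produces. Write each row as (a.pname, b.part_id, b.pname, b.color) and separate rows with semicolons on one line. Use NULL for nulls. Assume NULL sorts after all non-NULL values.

(Bolt, 3, Bolt, gray); (Bolt, 3, Widget, blue); (Cable, 6, Cable, gray); (Frame, 5, Frame, red); (Gizmo, 1, Gizmo, navy); (Gizmo, 1, Valve, teal); (Valve, 1, Gizmo, navy); (Valve, 1, Valve, teal); (Widget, 3, Bolt, gray); (Widget, 3, Widget, blue); (Widget, NULL, NULL, NULL)

LEFT JOIN keeps every row from `parts a`; unmatched rows get NULL for `parts b`'s columns.
Matching on a.part_id = b.part_id. A NULL in a compared column never satisfies the condition.
Matched pairs: 10; unmatched a rows kept: 1.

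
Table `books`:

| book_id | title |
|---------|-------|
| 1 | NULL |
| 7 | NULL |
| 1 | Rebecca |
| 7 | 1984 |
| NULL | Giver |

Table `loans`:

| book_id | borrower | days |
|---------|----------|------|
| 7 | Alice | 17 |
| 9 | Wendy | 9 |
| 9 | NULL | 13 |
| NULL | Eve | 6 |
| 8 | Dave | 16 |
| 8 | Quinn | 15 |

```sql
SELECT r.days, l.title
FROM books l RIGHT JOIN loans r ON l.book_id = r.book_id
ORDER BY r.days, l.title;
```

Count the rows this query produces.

7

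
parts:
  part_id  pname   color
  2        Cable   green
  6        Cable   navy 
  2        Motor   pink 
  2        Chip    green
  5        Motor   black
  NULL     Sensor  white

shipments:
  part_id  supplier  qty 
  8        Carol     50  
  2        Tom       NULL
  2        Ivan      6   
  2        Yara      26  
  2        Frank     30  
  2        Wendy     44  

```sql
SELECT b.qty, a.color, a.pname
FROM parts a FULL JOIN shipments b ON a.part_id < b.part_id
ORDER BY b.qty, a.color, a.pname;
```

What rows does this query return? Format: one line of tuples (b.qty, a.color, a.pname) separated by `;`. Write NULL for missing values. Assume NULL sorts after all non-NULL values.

(6, NULL, NULL); (26, NULL, NULL); (30, NULL, NULL); (44, NULL, NULL); (50, black, Motor); (50, green, Cable); (50, green, Chip); (50, navy, Cable); (50, pink, Motor); (NULL, white, Sensor); (NULL, NULL, NULL)

FULL OUTER JOIN keeps every row from both sides; unmatched rows get NULL for the other side's columns.
Matching on a.part_id < b.part_id. A NULL in a compared column never satisfies the condition.
Matched pairs: 5; unmatched a rows kept: 1; unmatched b rows kept: 5.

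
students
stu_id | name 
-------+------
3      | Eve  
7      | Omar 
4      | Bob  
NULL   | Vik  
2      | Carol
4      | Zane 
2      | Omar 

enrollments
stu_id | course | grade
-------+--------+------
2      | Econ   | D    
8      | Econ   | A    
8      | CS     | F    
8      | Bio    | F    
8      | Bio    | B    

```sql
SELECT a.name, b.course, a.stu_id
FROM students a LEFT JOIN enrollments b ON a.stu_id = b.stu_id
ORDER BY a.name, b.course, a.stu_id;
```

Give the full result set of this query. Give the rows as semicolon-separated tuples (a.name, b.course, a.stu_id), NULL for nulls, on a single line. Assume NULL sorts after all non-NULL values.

(Bob, NULL, 4); (Carol, Econ, 2); (Eve, NULL, 3); (Omar, Econ, 2); (Omar, NULL, 7); (Vik, NULL, NULL); (Zane, NULL, 4)

LEFT JOIN keeps every row from `students`; unmatched rows get NULL for `enrollments`'s columns.
Matching on a.stu_id = b.stu_id. A NULL in a compared column never satisfies the condition.
- a row (stu_id=3): no match → kept, b columns NULL.
- a row (stu_id=7): no match → kept, b columns NULL.
- a row (stu_id=4): no match → kept, b columns NULL.
- a row (stu_id=NULL): no match → kept, b columns NULL.
- a row (stu_id=2): matches 1 b row(s) → 1 output row(s).
- a row (stu_id=4): no match → kept, b columns NULL.
- a row (stu_id=2): matches 1 b row(s) → 1 output row(s).
After projecting and ordering:
a.name | b.course | a.stu_id
Bob | NULL | 4
Carol | Econ | 2
Eve | NULL | 3
Omar | Econ | 2
Omar | NULL | 7
Vik | NULL | NULL
Zane | NULL | 4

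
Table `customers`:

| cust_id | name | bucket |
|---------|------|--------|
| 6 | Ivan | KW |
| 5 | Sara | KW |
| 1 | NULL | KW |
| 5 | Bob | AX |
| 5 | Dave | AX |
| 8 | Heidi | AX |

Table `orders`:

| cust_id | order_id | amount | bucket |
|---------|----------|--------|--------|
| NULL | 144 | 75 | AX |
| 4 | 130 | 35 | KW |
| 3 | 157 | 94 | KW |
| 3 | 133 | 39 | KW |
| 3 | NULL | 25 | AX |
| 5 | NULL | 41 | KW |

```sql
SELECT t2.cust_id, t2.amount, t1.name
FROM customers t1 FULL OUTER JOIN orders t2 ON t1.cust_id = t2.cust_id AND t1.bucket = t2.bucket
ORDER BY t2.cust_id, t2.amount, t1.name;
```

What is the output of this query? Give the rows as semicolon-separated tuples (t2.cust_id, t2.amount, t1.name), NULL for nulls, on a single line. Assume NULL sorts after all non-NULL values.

(3, 25, NULL); (3, 39, NULL); (3, 94, NULL); (4, 35, NULL); (5, 41, Sara); (NULL, 75, NULL); (NULL, NULL, Bob); (NULL, NULL, Dave); (NULL, NULL, Heidi); (NULL, NULL, Ivan); (NULL, NULL, NULL)

FULL OUTER JOIN keeps every row from both sides; unmatched rows get NULL for the other side's columns.
Matching on t1.cust_id = t2.cust_id AND t1.bucket = t2.bucket. A NULL in a compared column never satisfies the condition.
Matched pairs: 1; unmatched t1 rows kept: 5; unmatched t2 rows kept: 5.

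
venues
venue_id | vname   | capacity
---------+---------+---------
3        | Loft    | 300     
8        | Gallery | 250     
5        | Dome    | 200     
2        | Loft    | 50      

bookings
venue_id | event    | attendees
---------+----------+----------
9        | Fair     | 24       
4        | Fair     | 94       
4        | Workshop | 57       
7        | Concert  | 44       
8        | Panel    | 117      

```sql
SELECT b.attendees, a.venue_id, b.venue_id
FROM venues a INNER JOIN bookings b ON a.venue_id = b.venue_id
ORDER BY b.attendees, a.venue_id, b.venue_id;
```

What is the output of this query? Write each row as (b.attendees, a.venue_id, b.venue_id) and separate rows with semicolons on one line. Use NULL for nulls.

(117, 8, 8)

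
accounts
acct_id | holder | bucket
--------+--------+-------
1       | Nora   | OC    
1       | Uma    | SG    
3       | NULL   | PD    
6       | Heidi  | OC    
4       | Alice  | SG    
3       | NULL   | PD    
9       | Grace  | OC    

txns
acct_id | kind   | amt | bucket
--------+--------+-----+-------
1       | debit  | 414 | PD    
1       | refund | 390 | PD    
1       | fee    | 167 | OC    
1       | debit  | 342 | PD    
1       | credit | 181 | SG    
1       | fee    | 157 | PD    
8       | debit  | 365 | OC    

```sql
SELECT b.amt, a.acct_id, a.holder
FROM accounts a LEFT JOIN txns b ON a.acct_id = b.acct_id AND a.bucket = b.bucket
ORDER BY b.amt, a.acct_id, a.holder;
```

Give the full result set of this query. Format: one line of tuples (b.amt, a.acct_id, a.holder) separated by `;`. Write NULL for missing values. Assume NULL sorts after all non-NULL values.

(167, 1, Nora); (181, 1, Uma); (NULL, 3, NULL); (NULL, 3, NULL); (NULL, 4, Alice); (NULL, 6, Heidi); (NULL, 9, Grace)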